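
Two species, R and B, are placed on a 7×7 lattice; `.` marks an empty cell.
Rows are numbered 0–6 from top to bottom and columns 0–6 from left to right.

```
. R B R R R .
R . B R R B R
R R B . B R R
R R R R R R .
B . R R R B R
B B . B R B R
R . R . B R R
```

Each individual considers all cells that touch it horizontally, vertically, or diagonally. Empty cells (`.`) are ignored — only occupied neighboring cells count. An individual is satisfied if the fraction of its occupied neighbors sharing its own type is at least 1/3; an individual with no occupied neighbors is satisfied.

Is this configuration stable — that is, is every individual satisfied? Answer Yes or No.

(0,1)R 1/3 ok
(0,2)B 1/4 unhappy
(0,3)R 3/5 ok
(0,4)R 4/5 ok
(0,5)R 3/4 ok
(1,0)R 3/3 ok
(1,2)B 2/6 ok
(1,3)R 3/7 ok
(1,4)R 5/7 ok
(1,5)B 1/7 unhappy
(1,6)R 3/4 ok
(2,0)R 4/4 ok
(2,1)R 5/7 ok
(2,2)B 1/6 unhappy
(2,4)B 1/7 unhappy
(2,5)R 5/7 ok
(2,6)R 3/4 ok
(3,0)R 3/4 ok
(3,1)R 5/7 ok
(3,2)R 5/6 ok
(3,3)R 5/7 ok
(3,4)R 5/7 ok
(3,5)R 5/7 ok
(4,0)B 2/4 ok
(4,2)R 4/6 ok
(4,3)R 6/7 ok
(4,4)R 5/8 ok
(4,5)B 1/7 unhappy
(4,6)R 2/4 ok
(5,0)B 2/3 ok
(5,1)B 2/5 ok
(5,3)B 1/6 unhappy
(5,4)R 3/7 ok
(5,5)B 2/8 unhappy
(5,6)R 3/5 ok
(6,0)R 0/2 unhappy
(6,2)R 0/2 unhappy
(6,4)B 2/4 ok
(6,5)R 3/5 ok
(6,6)R 2/3 ok
For instance (0,2) has only 1/4 same-type neighbors, below 1/3.

No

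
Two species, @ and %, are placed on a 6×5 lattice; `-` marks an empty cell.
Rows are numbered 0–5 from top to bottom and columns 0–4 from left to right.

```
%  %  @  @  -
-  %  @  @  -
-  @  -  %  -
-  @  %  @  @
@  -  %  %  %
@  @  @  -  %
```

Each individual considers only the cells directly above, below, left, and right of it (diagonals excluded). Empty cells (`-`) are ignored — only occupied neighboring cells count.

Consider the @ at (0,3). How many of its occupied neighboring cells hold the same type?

Occupied neighbors of (0,3): (1,3)=@, (0,2)=@.
Same type (@): 2 of 2.

2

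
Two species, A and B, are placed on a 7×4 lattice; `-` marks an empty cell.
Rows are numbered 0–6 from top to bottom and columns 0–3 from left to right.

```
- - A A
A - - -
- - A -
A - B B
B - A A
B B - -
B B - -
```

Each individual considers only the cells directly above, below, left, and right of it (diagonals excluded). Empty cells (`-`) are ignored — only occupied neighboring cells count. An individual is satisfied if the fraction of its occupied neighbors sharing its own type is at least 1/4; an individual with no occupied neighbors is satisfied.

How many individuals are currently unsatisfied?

2

Row 0: (0,2)A 1/1 satisfied · (0,3)A 1/1 satisfied
Row 1: (1,0)A 0/0 satisfied
Row 2: (2,2)A 0/1 not
Row 3: (3,0)A 0/1 not · (3,2)B 1/3 satisfied · (3,3)B 1/2 satisfied
Row 4: (4,0)B 1/2 satisfied · (4,2)A 1/2 satisfied · (4,3)A 1/2 satisfied
Row 5: (5,0)B 3/3 satisfied · (5,1)B 2/2 satisfied
Row 6: (6,0)B 2/2 satisfied · (6,1)B 2/2 satisfied
Unsatisfied: (2,2), (3,0) — 2 in total.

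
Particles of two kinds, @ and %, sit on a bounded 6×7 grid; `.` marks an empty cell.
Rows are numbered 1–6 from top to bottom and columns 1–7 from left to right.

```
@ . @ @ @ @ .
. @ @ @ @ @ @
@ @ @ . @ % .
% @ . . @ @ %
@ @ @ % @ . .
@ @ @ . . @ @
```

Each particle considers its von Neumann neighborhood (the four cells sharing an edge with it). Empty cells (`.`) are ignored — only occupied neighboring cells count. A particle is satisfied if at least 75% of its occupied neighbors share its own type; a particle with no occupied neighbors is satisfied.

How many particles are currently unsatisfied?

11

Row 1: (1,1)@ 0/0 ✓ · (1,3)@ 2/2 ✓ · (1,4)@ 3/3 ✓ · (1,5)@ 3/3 ✓ · (1,6)@ 2/2 ✓
Row 2: (2,2)@ 2/2 ✓ · (2,3)@ 4/4 ✓ · (2,4)@ 3/3 ✓ · (2,5)@ 4/4 ✓ · (2,6)@ 3/4 ✓ · (2,7)@ 1/1 ✓
Row 3: (3,1)@ 1/2 ✗ · (3,2)@ 4/4 ✓ · (3,3)@ 2/2 ✓ · (3,5)@ 2/3 ✗ · (3,6)% 0/3 ✗
Row 4: (4,1)% 0/3 ✗ · (4,2)@ 2/3 ✗ · (4,5)@ 3/3 ✓ · (4,6)@ 1/3 ✗ · (4,7)% 0/1 ✗
Row 5: (5,1)@ 2/3 ✗ · (5,2)@ 4/4 ✓ · (5,3)@ 2/3 ✗ · (5,4)% 0/2 ✗ · (5,5)@ 1/2 ✗
Row 6: (6,1)@ 2/2 ✓ · (6,2)@ 3/3 ✓ · (6,3)@ 2/2 ✓ · (6,6)@ 1/1 ✓ · (6,7)@ 1/1 ✓
Unsatisfied: (3,1), (3,5), (3,6), (4,1), (4,2), (4,6), (4,7), (5,1), (5,3), (5,4), (5,5) — 11 in total.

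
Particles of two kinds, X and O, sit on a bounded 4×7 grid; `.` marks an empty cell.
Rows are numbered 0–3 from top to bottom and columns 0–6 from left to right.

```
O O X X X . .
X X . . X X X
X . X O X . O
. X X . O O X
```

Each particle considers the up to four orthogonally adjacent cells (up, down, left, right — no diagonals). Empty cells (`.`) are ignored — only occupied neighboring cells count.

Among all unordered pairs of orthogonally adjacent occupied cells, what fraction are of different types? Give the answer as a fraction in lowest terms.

Scan each occupied cell's neighbors to the right and below so each pair is counted once.
From row 0: 3 unlike of 7 pairs (running 3/7).
From row 1: 1 unlike of 6 pairs (running 4/13).
From row 2: 4 unlike of 5 pairs (running 8/18).
From row 3: 1 unlike of 3 pairs (running 9/21).
Total adjacent occupied pairs: 21; unlike-type pairs: 9.
9/21 reduces to 3/7.

3/7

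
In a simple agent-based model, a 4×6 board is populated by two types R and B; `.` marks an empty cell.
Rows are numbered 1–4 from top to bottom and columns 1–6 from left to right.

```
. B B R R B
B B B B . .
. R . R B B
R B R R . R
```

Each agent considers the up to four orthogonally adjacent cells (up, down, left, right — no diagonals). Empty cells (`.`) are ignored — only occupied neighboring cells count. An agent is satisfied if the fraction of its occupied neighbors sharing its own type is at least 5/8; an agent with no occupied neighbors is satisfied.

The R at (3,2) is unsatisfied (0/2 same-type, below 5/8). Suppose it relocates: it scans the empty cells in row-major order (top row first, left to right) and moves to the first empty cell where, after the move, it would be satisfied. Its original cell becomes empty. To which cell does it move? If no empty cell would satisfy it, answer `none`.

Vacating (3,2). Empty cells in order:
  (1,1): 0/2 same-type → still unsatisfied.
  (2,5): 1/3 same-type → still unsatisfied.
  (2,6): 0/2 same-type → still unsatisfied.
  (3,1): 1/2 same-type → still unsatisfied.
  (3,3): 2/3 same-type → satisfied — stop here.

(3,3)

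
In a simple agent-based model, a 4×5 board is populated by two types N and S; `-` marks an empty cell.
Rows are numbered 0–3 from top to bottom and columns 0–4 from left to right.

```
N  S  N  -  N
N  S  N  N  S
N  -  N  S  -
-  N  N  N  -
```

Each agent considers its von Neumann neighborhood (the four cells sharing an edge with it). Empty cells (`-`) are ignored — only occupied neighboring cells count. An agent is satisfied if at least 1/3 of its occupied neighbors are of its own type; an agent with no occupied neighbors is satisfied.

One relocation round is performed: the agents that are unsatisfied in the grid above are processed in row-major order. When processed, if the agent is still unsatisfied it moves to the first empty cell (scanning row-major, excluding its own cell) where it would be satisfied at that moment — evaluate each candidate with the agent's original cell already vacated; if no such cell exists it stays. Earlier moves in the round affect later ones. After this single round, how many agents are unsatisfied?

Initially unsatisfied (in order): (0,4), (1,4), (2,3).
  (0,4) → (0,3).
  (1,4) → (2,4).
  (2,3) → (1,4).
Resulting grid:
N S N N -
N S N N S
N - N - S
- N N N -
All satisfied now.

0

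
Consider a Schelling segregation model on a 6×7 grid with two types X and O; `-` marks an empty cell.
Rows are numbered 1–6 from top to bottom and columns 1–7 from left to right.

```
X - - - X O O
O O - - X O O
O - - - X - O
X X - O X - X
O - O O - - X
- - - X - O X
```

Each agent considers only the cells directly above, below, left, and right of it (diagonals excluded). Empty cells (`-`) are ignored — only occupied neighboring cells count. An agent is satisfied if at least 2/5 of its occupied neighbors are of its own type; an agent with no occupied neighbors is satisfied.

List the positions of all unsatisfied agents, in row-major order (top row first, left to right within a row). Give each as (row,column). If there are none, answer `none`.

(1,1), (4,1), (5,1), (6,4), (6,6)

(1,1)X 0/1 not
(1,5)X 1/2 satisfied
(1,6)O 2/3 satisfied
(1,7)O 2/2 satisfied
(2,1)O 2/3 satisfied
(2,2)O 1/1 satisfied
(2,5)X 2/3 satisfied
(2,6)O 2/3 satisfied
(2,7)O 3/3 satisfied
(3,1)O 1/2 satisfied
(3,5)X 2/2 satisfied
(3,7)O 1/2 satisfied
(4,1)X 1/3 not
(4,2)X 1/1 satisfied
(4,4)O 1/2 satisfied
(4,5)X 1/2 satisfied
(4,7)X 1/2 satisfied
(5,1)O 0/1 not
(5,3)O 1/1 satisfied
(5,4)O 2/3 satisfied
(5,7)X 2/2 satisfied
(6,4)X 0/1 not
(6,6)O 0/1 not
(6,7)X 1/2 satisfied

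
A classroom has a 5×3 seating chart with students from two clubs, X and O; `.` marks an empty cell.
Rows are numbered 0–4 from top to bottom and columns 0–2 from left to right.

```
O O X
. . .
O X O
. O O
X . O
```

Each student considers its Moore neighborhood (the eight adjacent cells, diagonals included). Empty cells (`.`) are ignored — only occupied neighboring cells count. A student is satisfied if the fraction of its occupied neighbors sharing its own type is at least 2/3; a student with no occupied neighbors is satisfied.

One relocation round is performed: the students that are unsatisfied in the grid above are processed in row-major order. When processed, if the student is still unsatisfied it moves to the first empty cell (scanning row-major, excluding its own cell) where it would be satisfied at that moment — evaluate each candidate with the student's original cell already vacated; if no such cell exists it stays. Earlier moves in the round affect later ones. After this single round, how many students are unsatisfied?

2

Initially unsatisfied (in order): (0,1), (0,2), (2,0), (2,1), (4,0).
  (0,1) → (1,0).
  (0,2): now satisfied by earlier moves; stays.
  (2,0): now satisfied by earlier moves; stays.
  (2,1): no empty cell satisfies it; stays.
  (4,0) → (1,2).
Resulting grid:
O . X
O . X
O X O
. O O
. . O
Unsatisfied now: (2,1), (2,2).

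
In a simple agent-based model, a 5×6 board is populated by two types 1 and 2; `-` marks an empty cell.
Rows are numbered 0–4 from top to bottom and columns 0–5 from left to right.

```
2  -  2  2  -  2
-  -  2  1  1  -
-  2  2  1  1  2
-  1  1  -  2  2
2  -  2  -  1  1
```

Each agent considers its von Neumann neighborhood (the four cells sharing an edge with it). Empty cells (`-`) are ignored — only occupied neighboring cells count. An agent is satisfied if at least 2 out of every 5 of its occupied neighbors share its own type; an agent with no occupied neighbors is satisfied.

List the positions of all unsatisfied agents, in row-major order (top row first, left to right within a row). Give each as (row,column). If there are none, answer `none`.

(3,2), (3,4), (4,2)

Row 0: (0,0)2 0/0 ✓ · (0,2)2 2/2 ✓ · (0,3)2 1/2 ✓ · (0,5)2 0/0 ✓
Row 1: (1,2)2 2/3 ✓ · (1,3)1 2/4 ✓ · (1,4)1 2/2 ✓
Row 2: (2,1)2 1/2 ✓ · (2,2)2 2/4 ✓ · (2,3)1 2/3 ✓ · (2,4)1 2/4 ✓ · (2,5)2 1/2 ✓
Row 3: (3,1)1 1/2 ✓ · (3,2)1 1/3 ✗ · (3,4)2 1/3 ✗ · (3,5)2 2/3 ✓
Row 4: (4,0)2 0/0 ✓ · (4,2)2 0/1 ✗ · (4,4)1 1/2 ✓ · (4,5)1 1/2 ✓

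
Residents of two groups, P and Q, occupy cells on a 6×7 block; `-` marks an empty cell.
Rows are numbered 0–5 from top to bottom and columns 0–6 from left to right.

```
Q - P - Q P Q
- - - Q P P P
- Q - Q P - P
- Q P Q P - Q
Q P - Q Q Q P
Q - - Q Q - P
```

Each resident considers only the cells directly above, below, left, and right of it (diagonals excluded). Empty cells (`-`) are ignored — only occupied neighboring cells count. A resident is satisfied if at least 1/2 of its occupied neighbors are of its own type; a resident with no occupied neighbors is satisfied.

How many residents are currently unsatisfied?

Row 0: (0,0)Q 0/0 ok · (0,2)P 0/0 ok · (0,4)Q 0/2 unhappy · (0,5)P 1/3 unhappy · (0,6)Q 0/2 unhappy
Row 1: (1,3)Q 1/2 ok · (1,4)P 2/4 ok · (1,5)P 3/3 ok · (1,6)P 2/3 ok
Row 2: (2,1)Q 1/1 ok · (2,3)Q 2/3 ok · (2,4)P 2/3 ok · (2,6)P 1/2 ok
Row 3: (3,1)Q 1/3 unhappy · (3,2)P 0/2 unhappy · (3,3)Q 2/4 ok · (3,4)P 1/3 unhappy · (3,6)Q 0/2 unhappy
Row 4: (4,0)Q 1/2 ok · (4,1)P 0/2 unhappy · (4,3)Q 3/3 ok · (4,4)Q 3/4 ok · (4,5)Q 1/2 ok · (4,6)P 1/3 unhappy
Row 5: (5,0)Q 1/1 ok · (5,3)Q 2/2 ok · (5,4)Q 2/2 ok · (5,6)P 1/1 ok
Unsatisfied: (0,4), (0,5), (0,6), (3,1), (3,2), (3,4), (3,6), (4,1), (4,6) — 9 in total.

9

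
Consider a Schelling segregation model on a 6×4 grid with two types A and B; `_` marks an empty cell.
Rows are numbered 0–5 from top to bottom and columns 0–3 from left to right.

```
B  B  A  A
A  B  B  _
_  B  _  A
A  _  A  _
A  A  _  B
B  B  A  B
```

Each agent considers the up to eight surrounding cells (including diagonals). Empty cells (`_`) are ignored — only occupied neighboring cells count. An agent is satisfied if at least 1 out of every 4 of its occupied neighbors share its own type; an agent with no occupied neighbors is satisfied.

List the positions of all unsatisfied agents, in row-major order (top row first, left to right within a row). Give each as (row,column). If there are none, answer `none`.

(1,0)

Row 0: (0,0)B 2/3 satisfied · (0,1)B 3/5 satisfied · (0,2)A 1/4 satisfied · (0,3)A 1/2 satisfied
Row 1: (1,0)A 0/4 not · (1,1)B 4/6 satisfied · (1,2)B 3/6 satisfied
Row 2: (2,1)B 2/5 satisfied · (2,3)A 1/2 satisfied
Row 3: (3,0)A 2/3 satisfied · (3,2)A 2/4 satisfied
Row 4: (4,0)A 2/4 satisfied · (4,1)A 4/6 satisfied · (4,3)B 1/3 satisfied
Row 5: (5,0)B 1/3 satisfied · (5,1)B 1/4 satisfied · (5,2)A 1/4 satisfied · (5,3)B 1/2 satisfied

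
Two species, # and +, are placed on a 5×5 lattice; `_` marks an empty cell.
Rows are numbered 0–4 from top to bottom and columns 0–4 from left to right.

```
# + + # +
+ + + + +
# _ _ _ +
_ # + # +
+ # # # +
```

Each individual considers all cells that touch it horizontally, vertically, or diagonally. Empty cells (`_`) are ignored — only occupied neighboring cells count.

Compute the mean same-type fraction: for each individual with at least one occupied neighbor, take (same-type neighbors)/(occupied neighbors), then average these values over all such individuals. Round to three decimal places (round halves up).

(0,0)# 0/3
(0,1)+ 4/5
(0,2)+ 4/5
(0,3)# 0/5
(0,4)+ 2/3
(1,0)+ 2/4
(1,1)+ 4/6
(1,2)+ 4/5
(1,3)+ 5/6
(1,4)+ 3/4
(2,0)# 1/3
(2,4)+ 3/4
(3,1)# 3/5
(3,2)+ 0/5
(3,3)# 2/6
(3,4)+ 2/4
(4,0)+ 0/2
(4,1)# 2/4
(4,2)# 4/5
(4,3)# 2/5
(4,4)+ 1/3
Sum over 21 individuals: 0/3 + 4/5 + 4/5 + 0/5 + 2/3 + 2/4 + 4/6 + 4/5 + 5/6 + 3/4 + 1/3 + 3/4 + 3/5 + 0/5 + 2/6 + 2/4 + 0/2 + 2/4 + 4/5 + 2/5 + 1/3 = 311/30; mean = 311/30 ÷ 21 = 311/630 = 0.493650… → 0.494.

0.494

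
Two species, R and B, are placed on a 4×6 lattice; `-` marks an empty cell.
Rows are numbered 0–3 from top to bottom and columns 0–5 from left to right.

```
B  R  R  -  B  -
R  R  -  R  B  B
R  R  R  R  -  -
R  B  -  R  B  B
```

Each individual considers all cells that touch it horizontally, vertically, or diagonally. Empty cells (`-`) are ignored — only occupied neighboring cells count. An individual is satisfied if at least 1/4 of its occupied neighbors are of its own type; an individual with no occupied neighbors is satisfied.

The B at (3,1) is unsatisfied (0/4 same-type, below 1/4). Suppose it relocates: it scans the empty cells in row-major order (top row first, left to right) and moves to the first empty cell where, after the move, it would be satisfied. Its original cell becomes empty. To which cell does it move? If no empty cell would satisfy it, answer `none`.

Vacating (3,1). Empty cells in order:
  (0,3): 2/4 same-type → satisfied — stop here.

(0,3)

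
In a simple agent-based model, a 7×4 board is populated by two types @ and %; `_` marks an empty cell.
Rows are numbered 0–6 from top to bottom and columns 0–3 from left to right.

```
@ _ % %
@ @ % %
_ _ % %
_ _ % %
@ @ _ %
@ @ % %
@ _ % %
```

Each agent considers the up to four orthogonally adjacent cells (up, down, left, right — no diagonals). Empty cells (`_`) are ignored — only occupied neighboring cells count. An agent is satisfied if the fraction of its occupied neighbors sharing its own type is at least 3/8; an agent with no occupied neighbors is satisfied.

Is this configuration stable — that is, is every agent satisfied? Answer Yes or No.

Row 0: (0,0)@ 1/1 ✓ · (0,2)% 2/2 ✓ · (0,3)% 2/2 ✓
Row 1: (1,0)@ 2/2 ✓ · (1,1)@ 1/2 ✓ · (1,2)% 3/4 ✓ · (1,3)% 3/3 ✓
Row 2: (2,2)% 3/3 ✓ · (2,3)% 3/3 ✓
Row 3: (3,2)% 2/2 ✓ · (3,3)% 3/3 ✓
Row 4: (4,0)@ 2/2 ✓ · (4,1)@ 2/2 ✓ · (4,3)% 2/2 ✓
Row 5: (5,0)@ 3/3 ✓ · (5,1)@ 2/3 ✓ · (5,2)% 2/3 ✓ · (5,3)% 3/3 ✓
Row 6: (6,0)@ 1/1 ✓ · (6,2)% 2/2 ✓ · (6,3)% 2/2 ✓
All meet the threshold, so the configuration is stable.

Yes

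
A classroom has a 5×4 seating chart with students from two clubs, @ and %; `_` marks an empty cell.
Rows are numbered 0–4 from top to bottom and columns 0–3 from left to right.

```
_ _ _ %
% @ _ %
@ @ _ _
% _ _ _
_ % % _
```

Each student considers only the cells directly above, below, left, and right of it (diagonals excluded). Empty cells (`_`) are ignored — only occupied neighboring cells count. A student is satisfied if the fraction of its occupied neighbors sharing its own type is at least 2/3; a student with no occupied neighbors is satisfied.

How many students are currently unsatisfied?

4

(0,3)% 1/1 ✓
(1,0)% 0/2 ✗
(1,1)@ 1/2 ✗
(1,3)% 1/1 ✓
(2,0)@ 1/3 ✗
(2,1)@ 2/2 ✓
(3,0)% 0/1 ✗
(4,1)% 1/1 ✓
(4,2)% 1/1 ✓
Unsatisfied: (1,0), (1,1), (2,0), (3,0) — 4 in total.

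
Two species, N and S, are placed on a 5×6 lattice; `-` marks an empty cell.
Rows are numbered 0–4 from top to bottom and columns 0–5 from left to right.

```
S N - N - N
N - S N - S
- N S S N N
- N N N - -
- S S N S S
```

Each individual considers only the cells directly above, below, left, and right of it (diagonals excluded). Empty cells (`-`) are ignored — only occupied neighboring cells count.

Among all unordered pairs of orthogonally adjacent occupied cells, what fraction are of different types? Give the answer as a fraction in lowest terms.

7/12

Scan each occupied cell's neighbors to the right and below so each pair is counted once.
From row 0: 3 unlike of 4 pairs (running 3/4).
From row 1: 3 unlike of 4 pairs (running 6/8).
From row 2: 4 unlike of 7 pairs (running 10/15).
From row 3: 2 unlike of 5 pairs (running 12/20).
From row 4: 2 unlike of 4 pairs (running 14/24).
Total adjacent occupied pairs: 24; unlike-type pairs: 14.
14/24 reduces to 7/12.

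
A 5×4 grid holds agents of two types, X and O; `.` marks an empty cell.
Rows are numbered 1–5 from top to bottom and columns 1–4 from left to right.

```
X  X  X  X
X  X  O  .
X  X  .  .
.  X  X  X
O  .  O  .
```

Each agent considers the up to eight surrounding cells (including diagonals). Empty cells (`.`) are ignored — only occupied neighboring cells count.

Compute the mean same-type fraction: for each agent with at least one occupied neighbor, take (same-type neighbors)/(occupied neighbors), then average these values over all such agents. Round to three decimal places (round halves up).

0.614

Row 1: (1,1)X 3/3 · (1,2)X 4/5 · (1,3)X 3/4 · (1,4)X 1/2
Row 2: (2,1)X 5/5 · (2,2)X 6/7 · (2,3)O 0/5
Row 3: (3,1)X 4/4 · (3,2)X 5/6
Row 4: (4,2)X 3/5 · (4,3)X 3/4 · (4,4)X 1/2
Row 5: (5,1)O 0/1 · (5,3)O 0/3
Sum over 14 agents: 3/3 + 4/5 + 3/4 + 1/2 + 5/5 + 6/7 + 0/5 + 4/4 + 5/6 + 3/5 + 3/4 + 1/2 + 0/1 + 0/3 = 902/105; mean = 902/105 ÷ 14 = 451/735 = 0.613605… → 0.614.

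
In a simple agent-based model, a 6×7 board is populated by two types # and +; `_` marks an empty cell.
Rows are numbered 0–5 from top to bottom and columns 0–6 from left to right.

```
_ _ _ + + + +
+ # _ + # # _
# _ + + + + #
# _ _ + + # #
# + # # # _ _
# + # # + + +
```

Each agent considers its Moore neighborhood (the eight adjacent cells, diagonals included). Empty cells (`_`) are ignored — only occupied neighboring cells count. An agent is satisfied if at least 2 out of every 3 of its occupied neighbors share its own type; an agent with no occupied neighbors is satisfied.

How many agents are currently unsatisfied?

Row 0: (0,3)+ 2/3 satisfied · (0,4)+ 3/5 not · (0,5)+ 2/4 not · (0,6)+ 1/2 not
Row 1: (1,0)+ 0/2 not · (1,1)# 1/3 not · (1,3)+ 5/6 satisfied · (1,4)# 1/8 not · (1,5)# 2/7 not
Row 2: (2,0)# 2/3 satisfied · (2,2)+ 3/4 satisfied · (2,3)+ 5/6 satisfied · (2,4)+ 5/8 not · (2,5)+ 2/7 not · (2,6)# 3/4 satisfied
Row 3: (3,0)# 2/3 satisfied · (3,3)+ 4/7 not · (3,4)+ 4/7 not · (3,5)# 3/6 not · (3,6)# 2/3 satisfied
Row 4: (4,0)# 2/4 not · (4,1)+ 1/6 not · (4,2)# 3/6 not · (4,3)# 4/7 not · (4,4)# 3/7 not
Row 5: (5,0)# 1/3 not · (5,1)+ 1/5 not · (5,2)# 3/5 not · (5,3)# 4/5 satisfied · (5,4)+ 1/4 not · (5,5)+ 2/3 satisfied · (5,6)+ 1/1 satisfied
Unsatisfied: (0,4), (0,5), (0,6), (1,0), (1,1), (1,4), (1,5), (2,4), (2,5), (3,3), (3,4), (3,5), (4,0), (4,1), (4,2), (4,3), (4,4), (5,0), (5,1), (5,2), (5,4) — 21 in total.

21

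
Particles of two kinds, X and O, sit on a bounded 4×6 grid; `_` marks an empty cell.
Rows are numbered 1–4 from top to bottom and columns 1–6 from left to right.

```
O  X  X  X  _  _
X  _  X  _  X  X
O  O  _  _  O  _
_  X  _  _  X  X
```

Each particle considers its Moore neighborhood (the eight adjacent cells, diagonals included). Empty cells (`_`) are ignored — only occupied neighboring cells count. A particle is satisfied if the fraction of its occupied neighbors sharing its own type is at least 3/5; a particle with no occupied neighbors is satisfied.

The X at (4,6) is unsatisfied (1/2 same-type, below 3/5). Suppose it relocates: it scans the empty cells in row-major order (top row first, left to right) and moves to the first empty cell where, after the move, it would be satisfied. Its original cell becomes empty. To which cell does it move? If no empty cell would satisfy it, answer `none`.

Vacating (4,6). Empty cells in order:
  (1,5): 3/3 same-type → satisfied — stop here.

(1,5)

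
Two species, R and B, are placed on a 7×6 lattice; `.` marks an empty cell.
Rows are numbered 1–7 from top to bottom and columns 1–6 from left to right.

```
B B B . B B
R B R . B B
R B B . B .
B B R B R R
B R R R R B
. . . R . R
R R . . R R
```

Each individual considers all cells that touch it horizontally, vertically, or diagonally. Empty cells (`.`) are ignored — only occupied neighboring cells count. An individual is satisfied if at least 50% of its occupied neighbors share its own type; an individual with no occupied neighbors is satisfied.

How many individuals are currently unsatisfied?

(1,1)B 2/3 satisfied
(1,2)B 3/5 satisfied
(1,3)B 2/3 satisfied
(1,5)B 3/3 satisfied
(1,6)B 3/3 satisfied
(2,1)R 1/5 not
(2,2)B 5/8 satisfied
(2,3)R 0/5 not
(2,5)B 4/4 satisfied
(2,6)B 4/4 satisfied
(3,1)R 1/5 not
(3,2)B 4/8 satisfied
(3,3)B 4/6 satisfied
(3,5)B 3/5 satisfied
(4,1)B 3/5 satisfied
(4,2)B 4/8 satisfied
(4,3)R 3/7 not
(4,4)B 2/7 not
(4,5)R 3/6 satisfied
(4,6)R 2/4 satisfied
(5,1)B 2/3 satisfied
(5,2)R 2/5 not
(5,3)R 4/6 satisfied
(5,4)R 5/6 satisfied
(5,5)R 5/7 satisfied
(5,6)B 0/4 not
(6,4)R 4/4 satisfied
(6,6)R 3/4 satisfied
(7,1)R 1/1 satisfied
(7,2)R 1/1 satisfied
(7,5)R 3/3 satisfied
(7,6)R 2/2 satisfied
Unsatisfied: (2,1), (2,3), (3,1), (4,3), (4,4), (5,2), (5,6) — 7 in total.

7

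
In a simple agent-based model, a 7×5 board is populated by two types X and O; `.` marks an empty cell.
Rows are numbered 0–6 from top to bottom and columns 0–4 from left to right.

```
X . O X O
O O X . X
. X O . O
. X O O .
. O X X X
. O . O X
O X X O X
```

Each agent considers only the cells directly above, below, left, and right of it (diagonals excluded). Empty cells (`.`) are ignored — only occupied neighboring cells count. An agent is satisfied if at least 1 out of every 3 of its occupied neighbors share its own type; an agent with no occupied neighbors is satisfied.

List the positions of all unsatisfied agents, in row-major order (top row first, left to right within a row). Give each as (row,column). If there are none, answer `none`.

Row 0: (0,0)X 0/1 ✗ · (0,2)O 0/2 ✗ · (0,3)X 0/2 ✗ · (0,4)O 0/2 ✗
Row 1: (1,0)O 1/2 ✓ · (1,1)O 1/3 ✓ · (1,2)X 0/3 ✗ · (1,4)X 0/2 ✗
Row 2: (2,1)X 1/3 ✓ · (2,2)O 1/3 ✓ · (2,4)O 0/1 ✗
Row 3: (3,1)X 1/3 ✓ · (3,2)O 2/4 ✓ · (3,3)O 1/2 ✓
Row 4: (4,1)O 1/3 ✓ · (4,2)X 1/3 ✓ · (4,3)X 2/4 ✓ · (4,4)X 2/2 ✓
Row 5: (5,1)O 1/2 ✓ · (5,3)O 1/3 ✓ · (5,4)X 2/3 ✓
Row 6: (6,0)O 0/1 ✗ · (6,1)X 1/3 ✓ · (6,2)X 1/2 ✓ · (6,3)O 1/3 ✓ · (6,4)X 1/2 ✓

(0,0), (0,2), (0,3), (0,4), (1,2), (1,4), (2,4), (6,0)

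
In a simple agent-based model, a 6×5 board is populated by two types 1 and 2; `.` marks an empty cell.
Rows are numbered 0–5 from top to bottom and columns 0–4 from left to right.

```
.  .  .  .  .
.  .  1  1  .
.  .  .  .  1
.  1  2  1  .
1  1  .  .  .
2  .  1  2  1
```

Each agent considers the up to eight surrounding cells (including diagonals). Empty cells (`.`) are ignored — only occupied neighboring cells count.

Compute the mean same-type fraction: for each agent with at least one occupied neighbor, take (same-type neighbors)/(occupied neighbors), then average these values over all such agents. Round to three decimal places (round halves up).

0.494

(1,2)1 1/1
(1,3)1 2/2
(2,4)1 2/2
(3,1)1 2/3
(3,2)2 0/3
(3,3)1 1/2
(4,0)1 2/3
(4,1)1 3/5
(5,0)2 0/2
(5,2)1 1/2
(5,3)2 0/2
(5,4)1 0/1
Sum over 12 agents: 1/1 + 2/2 + 2/2 + 2/3 + 0/3 + 1/2 + 2/3 + 3/5 + 0/2 + 1/2 + 0/2 + 0/1 = 89/15; mean = 89/15 ÷ 12 = 89/180 = 0.494444… → 0.494.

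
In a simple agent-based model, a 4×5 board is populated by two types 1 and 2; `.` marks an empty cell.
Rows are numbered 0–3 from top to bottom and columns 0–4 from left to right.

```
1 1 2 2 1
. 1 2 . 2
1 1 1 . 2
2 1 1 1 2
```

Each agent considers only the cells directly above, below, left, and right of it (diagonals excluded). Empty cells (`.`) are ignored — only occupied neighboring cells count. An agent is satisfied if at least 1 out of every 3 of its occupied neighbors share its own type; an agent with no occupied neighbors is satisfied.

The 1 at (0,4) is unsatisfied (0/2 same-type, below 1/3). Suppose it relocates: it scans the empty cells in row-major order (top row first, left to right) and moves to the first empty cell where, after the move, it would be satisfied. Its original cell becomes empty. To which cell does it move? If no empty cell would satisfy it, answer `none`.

Vacating (0,4). Empty cells in order:
  (1,0): 3/3 same-type → satisfied — stop here.

(1,0)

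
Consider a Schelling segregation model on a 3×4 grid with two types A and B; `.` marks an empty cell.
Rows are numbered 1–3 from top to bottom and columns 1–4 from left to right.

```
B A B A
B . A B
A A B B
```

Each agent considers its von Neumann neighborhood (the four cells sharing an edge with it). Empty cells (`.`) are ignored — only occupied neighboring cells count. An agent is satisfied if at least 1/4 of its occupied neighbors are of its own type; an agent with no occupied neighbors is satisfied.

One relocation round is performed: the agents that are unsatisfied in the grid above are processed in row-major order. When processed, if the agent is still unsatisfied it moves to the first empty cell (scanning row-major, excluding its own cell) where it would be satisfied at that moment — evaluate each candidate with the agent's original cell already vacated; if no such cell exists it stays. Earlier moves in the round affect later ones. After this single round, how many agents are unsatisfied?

Initially unsatisfied (in order): (1,2), (1,3), (1,4), (2,3).
  (1,2) → (2,2).
  (1,3) → (1,2).
  (1,4) → (1,3).
  (2,3): now satisfied by earlier moves; stays.
Resulting grid:
B B A .
B A A B
A A B B
All satisfied now.

0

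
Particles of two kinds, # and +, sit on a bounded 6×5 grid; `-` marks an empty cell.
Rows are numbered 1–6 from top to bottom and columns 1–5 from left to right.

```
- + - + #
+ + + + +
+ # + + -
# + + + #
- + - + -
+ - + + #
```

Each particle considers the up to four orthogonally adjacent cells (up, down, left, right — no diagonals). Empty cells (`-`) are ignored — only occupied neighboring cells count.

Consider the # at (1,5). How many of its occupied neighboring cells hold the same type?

Occupied neighbors of (1,5): (2,5)=+, (1,4)=+.
Same type (#): 0 of 2.

0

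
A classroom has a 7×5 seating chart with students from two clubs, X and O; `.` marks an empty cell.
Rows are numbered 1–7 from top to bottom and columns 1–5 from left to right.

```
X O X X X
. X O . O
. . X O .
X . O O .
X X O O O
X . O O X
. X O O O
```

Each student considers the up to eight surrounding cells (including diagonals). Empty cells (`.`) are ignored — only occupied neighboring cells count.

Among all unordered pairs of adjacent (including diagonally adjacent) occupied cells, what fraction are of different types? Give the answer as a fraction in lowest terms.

22/59

Scan each occupied cell's neighbors to the right and below (and the two forward diagonals) so each pair is counted once.
Row 1: X(1,1)–O(1,2)≠ X(1,1)–X(2,2)= O(1,2)–X(1,3)≠ O(1,2)–X(2,2)≠ O(1,2)–O(2,3)= X(1,3)–X(1,4)= X(1,3)–O(2,3)≠ X(1,3)–X(2,2)= X(1,4)–X(1,5)= X(1,4)–O(2,5)≠ X(1,4)–O(2,3)≠ X(1,5)–O(2,5)≠  → 7/12 unlike.
Row 2: X(2,2)–O(2,3)≠ X(2,2)–X(3,3)= O(2,3)–X(3,3)≠ O(2,3)–O(3,4)= O(2,5)–O(3,4)=  → 2/5 unlike.
Row 3: X(3,3)–O(3,4)≠ X(3,3)–O(4,3)≠ X(3,3)–O(4,4)≠ O(3,4)–O(4,4)= O(3,4)–O(4,3)=  → 3/5 unlike.
Row 4: X(4,1)–X(5,1)= X(4,1)–X(5,2)= O(4,3)–O(4,4)= O(4,3)–O(5,3)= O(4,3)–O(5,4)= O(4,3)–X(5,2)≠ O(4,4)–O(5,4)= O(4,4)–O(5,5)= O(4,4)–O(5,3)=  → 1/9 unlike.
Row 5: X(5,1)–X(5,2)= X(5,1)–X(6,1)= X(5,2)–O(5,3)≠ X(5,2)–O(6,3)≠ X(5,2)–X(6,1)= O(5,3)–O(5,4)= O(5,3)–O(6,3)= O(5,3)–O(6,4)= O(5,4)–O(5,5)= O(5,4)–O(6,4)= O(5,4)–X(6,5)≠ O(5,4)–O(6,3)= O(5,5)–X(6,5)≠ O(5,5)–O(6,4)=  → 4/14 unlike.
Row 6: X(6,1)–X(7,2)= O(6,3)–O(6,4)= O(6,3)–O(7,3)= O(6,3)–O(7,4)= O(6,3)–X(7,2)≠ O(6,4)–X(6,5)≠ O(6,4)–O(7,4)= O(6,4)–O(7,5)= O(6,4)–O(7,3)= X(6,5)–O(7,5)≠ X(6,5)–O(7,4)≠  → 4/11 unlike.
Row 7: X(7,2)–O(7,3)≠ O(7,3)–O(7,4)= O(7,4)–O(7,5)=  → 1/3 unlike.
Total adjacent occupied pairs: 59; unlike-type pairs: 22.
22/59 is already in lowest terms.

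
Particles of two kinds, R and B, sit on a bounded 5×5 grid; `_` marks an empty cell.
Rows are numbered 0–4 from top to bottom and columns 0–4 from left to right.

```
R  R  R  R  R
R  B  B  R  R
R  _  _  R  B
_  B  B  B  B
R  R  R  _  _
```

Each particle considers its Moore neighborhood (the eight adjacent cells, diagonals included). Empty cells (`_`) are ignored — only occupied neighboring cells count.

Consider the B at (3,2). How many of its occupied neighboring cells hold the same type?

Occupied neighbors of (3,2): (2,3)=R, (3,1)=B, (3,3)=B, (4,1)=R, (4,2)=R.
Same type (B): 2 of 5.

2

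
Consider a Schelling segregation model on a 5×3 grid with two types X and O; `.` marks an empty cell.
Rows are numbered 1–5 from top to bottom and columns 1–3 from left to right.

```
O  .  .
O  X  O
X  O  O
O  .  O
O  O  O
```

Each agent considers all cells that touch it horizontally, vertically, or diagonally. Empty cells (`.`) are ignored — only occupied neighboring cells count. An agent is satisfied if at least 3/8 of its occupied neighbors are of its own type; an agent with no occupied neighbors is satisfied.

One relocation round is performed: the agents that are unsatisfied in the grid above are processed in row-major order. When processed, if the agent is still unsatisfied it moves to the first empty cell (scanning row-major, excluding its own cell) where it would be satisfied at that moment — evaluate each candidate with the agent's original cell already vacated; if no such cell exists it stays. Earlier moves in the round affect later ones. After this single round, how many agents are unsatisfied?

1

Initially unsatisfied (in order): (2,2), (3,1).
  (2,2): no empty cell satisfies it; stays.
  (3,1) → (1,3).
Resulting grid:
O . X
O X O
. O O
O . O
O O O
Unsatisfied now: (2,2).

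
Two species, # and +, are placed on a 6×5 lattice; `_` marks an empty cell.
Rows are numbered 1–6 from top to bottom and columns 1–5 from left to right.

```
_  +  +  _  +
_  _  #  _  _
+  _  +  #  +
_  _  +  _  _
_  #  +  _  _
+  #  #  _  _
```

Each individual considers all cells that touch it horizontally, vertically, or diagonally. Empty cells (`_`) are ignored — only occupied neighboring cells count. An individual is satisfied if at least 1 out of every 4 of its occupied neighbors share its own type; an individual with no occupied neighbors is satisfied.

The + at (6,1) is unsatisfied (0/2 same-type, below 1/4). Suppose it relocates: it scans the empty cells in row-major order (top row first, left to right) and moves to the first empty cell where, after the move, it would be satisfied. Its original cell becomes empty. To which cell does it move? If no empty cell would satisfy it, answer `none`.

Vacating (6,1). Empty cells in order:
  (1,1): 1/1 same-type → satisfied — stop here.

(1,1)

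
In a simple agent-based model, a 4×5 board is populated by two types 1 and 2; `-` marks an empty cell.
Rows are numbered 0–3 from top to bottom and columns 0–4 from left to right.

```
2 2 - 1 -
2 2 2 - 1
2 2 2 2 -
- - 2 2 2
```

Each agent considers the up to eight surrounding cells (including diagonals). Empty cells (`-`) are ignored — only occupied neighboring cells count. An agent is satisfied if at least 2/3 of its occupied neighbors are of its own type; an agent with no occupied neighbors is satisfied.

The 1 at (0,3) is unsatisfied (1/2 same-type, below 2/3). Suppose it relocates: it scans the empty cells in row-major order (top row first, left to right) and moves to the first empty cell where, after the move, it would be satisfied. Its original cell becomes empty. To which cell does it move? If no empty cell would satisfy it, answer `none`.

Vacating (0,3). Empty cells in order:
  (0,2): 0/3 same-type → still unsatisfied.
  (0,4): 1/1 same-type → satisfied — stop here.

(0,4)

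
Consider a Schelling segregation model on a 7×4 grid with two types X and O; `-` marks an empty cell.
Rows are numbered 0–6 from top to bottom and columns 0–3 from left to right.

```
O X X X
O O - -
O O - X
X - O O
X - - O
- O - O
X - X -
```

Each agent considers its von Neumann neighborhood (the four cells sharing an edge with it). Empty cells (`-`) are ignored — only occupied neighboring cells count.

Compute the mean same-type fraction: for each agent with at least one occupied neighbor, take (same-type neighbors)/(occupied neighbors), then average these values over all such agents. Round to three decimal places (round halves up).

0.756

(0,0)O 1/2
(0,1)X 1/3
(0,2)X 2/2
(0,3)X 1/1
(1,0)O 3/3
(1,1)O 2/3
(2,0)O 2/3
(2,1)O 2/2
(2,3)X 0/1
(3,0)X 1/2
(3,2)O 1/1
(3,3)O 2/3
(4,0)X 1/1
(4,3)O 2/2
(5,1)O — no occupied neighbors
(5,3)O 1/1
(6,0)X — no occupied neighbors
(6,2)X — no occupied neighbors
Sum over 15 agents: 1/2 + 1/3 + 2/2 + 1/1 + 3/3 + 2/3 + 2/3 + 2/2 + 0/1 + 1/2 + 1/1 + 2/3 + 1/1 + 2/2 + 1/1 = 34/3; mean = 34/3 ÷ 15 = 34/45 = 0.755555… → 0.756.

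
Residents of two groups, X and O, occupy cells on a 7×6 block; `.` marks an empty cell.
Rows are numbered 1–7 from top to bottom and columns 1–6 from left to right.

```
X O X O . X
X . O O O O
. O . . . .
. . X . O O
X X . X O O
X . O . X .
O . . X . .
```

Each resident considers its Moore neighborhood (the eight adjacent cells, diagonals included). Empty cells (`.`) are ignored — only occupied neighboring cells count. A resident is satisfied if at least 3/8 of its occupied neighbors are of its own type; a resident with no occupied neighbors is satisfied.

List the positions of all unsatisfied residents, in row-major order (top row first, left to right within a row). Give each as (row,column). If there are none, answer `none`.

(1,1)X 1/2 satisfied
(1,2)O 1/4 not
(1,3)X 0/4 not
(1,4)O 3/4 satisfied
(1,6)X 0/2 not
(2,1)X 1/3 not
(2,3)O 4/5 satisfied
(2,4)O 3/4 satisfied
(2,5)O 3/4 satisfied
(2,6)O 1/2 satisfied
(3,2)O 1/3 not
(4,3)X 2/3 satisfied
(4,5)O 3/4 satisfied
(4,6)O 3/3 satisfied
(5,1)X 2/2 satisfied
(5,2)X 3/4 satisfied
(5,4)X 2/5 satisfied
(5,5)O 3/5 satisfied
(5,6)O 3/4 satisfied
(6,1)X 2/3 satisfied
(6,3)O 0/3 not
(6,5)X 2/4 satisfied
(7,1)O 0/1 not
(7,4)X 1/2 satisfied

(1,2), (1,3), (1,6), (2,1), (3,2), (6,3), (7,1)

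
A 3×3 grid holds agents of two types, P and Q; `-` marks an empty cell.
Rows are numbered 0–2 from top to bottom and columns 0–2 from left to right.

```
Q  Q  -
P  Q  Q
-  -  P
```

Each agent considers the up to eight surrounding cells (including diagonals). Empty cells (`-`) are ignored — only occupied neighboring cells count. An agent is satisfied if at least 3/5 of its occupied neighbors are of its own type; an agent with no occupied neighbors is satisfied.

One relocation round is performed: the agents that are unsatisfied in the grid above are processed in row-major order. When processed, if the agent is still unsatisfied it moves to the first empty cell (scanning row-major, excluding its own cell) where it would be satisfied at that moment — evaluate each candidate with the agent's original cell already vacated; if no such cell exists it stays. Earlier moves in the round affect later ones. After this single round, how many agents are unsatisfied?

2

Initially unsatisfied (in order): (1,0), (2,2).
  (1,0): no empty cell satisfies it; stays.
  (2,2): no empty cell satisfies it; stays.
Resulting grid:
Q Q -
P Q Q
- - P
Unsatisfied now: (1,0), (2,2).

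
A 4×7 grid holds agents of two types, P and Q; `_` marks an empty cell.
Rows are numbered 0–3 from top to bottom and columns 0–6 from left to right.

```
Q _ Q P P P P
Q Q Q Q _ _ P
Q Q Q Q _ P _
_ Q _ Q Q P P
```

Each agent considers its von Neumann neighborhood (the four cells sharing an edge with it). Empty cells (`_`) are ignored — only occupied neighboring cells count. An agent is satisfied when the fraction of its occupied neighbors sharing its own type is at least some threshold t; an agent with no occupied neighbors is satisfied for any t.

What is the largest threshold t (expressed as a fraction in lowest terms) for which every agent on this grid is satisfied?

(0,0)Q 1/1
(0,2)Q 1/2
(0,3)P 1/3
(0,4)P 2/2
(0,5)P 2/2
(0,6)P 2/2
(1,0)Q 3/3
(1,1)Q 3/3
(1,2)Q 4/4
(1,3)Q 2/3
(1,6)P 1/1
(2,0)Q 2/2
(2,1)Q 4/4
(2,2)Q 3/3
(2,3)Q 3/3
(2,5)P 1/1
(3,1)Q 1/1
(3,3)Q 2/2
(3,4)Q 1/2
(3,5)P 2/3
(3,6)P 1/1
The smallest same-type fraction is 1/3 at (0,3), which reduces to 1/3. Any threshold above that leaves this agent unsatisfied.

1/3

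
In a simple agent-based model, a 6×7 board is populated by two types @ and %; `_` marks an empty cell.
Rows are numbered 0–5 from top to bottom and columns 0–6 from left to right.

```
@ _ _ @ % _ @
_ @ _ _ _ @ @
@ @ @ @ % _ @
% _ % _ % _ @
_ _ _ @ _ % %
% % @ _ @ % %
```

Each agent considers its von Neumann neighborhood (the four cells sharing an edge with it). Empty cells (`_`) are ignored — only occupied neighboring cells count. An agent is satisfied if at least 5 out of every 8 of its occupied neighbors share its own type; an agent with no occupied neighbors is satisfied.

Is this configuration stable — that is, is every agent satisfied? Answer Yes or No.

(0,0)@ 0/0 satisfied
(0,3)@ 0/1 not
(0,4)% 0/1 not
(0,6)@ 1/1 satisfied
(1,1)@ 1/1 satisfied
(1,5)@ 1/1 satisfied
(1,6)@ 3/3 satisfied
(2,0)@ 1/2 not
(2,1)@ 3/3 satisfied
(2,2)@ 2/3 satisfied
(2,3)@ 1/2 not
(2,4)% 1/2 not
(2,6)@ 2/2 satisfied
(3,0)% 0/1 not
(3,2)% 0/1 not
(3,4)% 1/1 satisfied
(3,6)@ 1/2 not
(4,3)@ 0/0 satisfied
(4,5)% 2/2 satisfied
(4,6)% 2/3 satisfied
(5,0)% 1/1 satisfied
(5,1)% 1/2 not
(5,2)@ 0/1 not
(5,4)@ 0/1 not
(5,5)% 2/3 satisfied
(5,6)% 2/2 satisfied
For instance (0,3) has only 0/1 same-type neighbors, below 5/8.

No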